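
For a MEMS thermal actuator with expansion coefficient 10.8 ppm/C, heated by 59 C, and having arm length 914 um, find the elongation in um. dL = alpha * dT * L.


Step 1: Convert CTE: alpha = 10.8 ppm/C = 10.8e-6 /C
Step 2: dL = 10.8e-6 * 59 * 914
dL = 0.5824 um


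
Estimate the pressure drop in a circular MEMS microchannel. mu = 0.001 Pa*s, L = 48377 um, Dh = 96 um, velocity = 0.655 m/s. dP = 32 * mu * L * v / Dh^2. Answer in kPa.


Step 1: Convert to SI: L = 48377e-6 m, Dh = 96e-6 m
Step 2: dP = 32 * 0.001 * 48377e-6 * 0.655 / (96e-6)^2
Step 3: dP = 110024.08 Pa
Step 4: Convert to kPa: dP = 110.02 kPa


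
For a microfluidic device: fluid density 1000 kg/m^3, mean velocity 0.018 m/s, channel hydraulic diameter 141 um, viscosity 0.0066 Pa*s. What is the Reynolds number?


Step 1: Convert Dh to meters: Dh = 141e-6 m
Step 2: Re = rho * v * Dh / mu
Re = 1000 * 0.018 * 141e-6 / 0.0066
Re = 0.385


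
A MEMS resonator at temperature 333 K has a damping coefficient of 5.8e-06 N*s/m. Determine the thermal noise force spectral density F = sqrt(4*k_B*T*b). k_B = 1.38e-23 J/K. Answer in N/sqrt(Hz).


Step 1: Compute 4 * k_B * T * b
= 4 * 1.38e-23 * 333 * 5.8e-06
= 1.0661e-25 N^2/Hz
Step 2: F_noise = sqrt(1.0661e-25)
F_noise = 3.27e-13 N/sqrt(Hz)


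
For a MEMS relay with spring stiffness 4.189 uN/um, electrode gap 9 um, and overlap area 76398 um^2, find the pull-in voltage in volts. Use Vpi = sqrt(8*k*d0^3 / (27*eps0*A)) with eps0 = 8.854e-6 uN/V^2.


Step 1: Compute numerator: 8 * k * d0^3 = 8 * 4.189 * 9^3 = 24430.248
Step 2: Compute denominator: 27 * eps0 * A = 27 * 8.854e-6 * 76398 = 18.263553
Step 3: Vpi = sqrt(24430.248 / 18.263553)
Vpi = 36.57 V


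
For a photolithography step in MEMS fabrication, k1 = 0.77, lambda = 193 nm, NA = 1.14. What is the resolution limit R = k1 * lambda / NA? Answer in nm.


Step 1: Identify values: k1 = 0.77, lambda = 193 nm, NA = 1.14
Step 2: R = k1 * lambda / NA
R = 0.77 * 193 / 1.14
R = 130.4 nm


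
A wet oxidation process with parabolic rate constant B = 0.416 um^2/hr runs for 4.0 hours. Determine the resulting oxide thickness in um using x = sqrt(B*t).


Step 1: Compute B*t = 0.416 * 4.0 = 1.664
Step 2: x = sqrt(1.664)
x = 1.29 um


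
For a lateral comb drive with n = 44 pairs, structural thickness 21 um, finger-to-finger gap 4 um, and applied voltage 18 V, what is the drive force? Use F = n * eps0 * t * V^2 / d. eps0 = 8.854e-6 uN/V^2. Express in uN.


Step 1: Parameters: n=44, eps0=8.854e-6 uN/V^2, t=21 um, V=18 V, d=4 um
Step 2: V^2 = 324
Step 3: F = 44 * 8.854e-6 * 21 * 324 / 4
F = 0.663 uN


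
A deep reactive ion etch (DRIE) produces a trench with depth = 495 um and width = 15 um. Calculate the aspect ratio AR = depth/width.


Step 1: AR = depth / width
Step 2: AR = 495 / 15
AR = 33.0


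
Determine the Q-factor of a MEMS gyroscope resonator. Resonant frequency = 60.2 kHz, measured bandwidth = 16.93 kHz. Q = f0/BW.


Step 1: Q = f0 / bandwidth
Step 2: Q = 60.2 / 16.93
Q = 3.6


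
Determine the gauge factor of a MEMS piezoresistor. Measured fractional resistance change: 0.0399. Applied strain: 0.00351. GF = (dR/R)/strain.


Step 1: Identify values.
dR/R = 0.0399, strain = 0.00351
Step 2: GF = (dR/R) / strain = 0.0399 / 0.00351
GF = 11.4


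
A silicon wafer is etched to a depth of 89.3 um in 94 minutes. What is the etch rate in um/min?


Step 1: Etch rate = depth / time
Step 2: rate = 89.3 / 94
rate = 0.95 um/min


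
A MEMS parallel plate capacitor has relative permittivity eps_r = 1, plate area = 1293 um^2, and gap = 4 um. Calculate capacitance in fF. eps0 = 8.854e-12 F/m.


Step 1: Convert area to m^2: A = 1293e-12 m^2
Step 2: Convert gap to m: d = 4e-6 m
Step 3: C = eps0 * eps_r * A / d
C = 8.854e-12 * 1 * 1293e-12 / 4e-6
Step 4: Convert to fF (multiply by 1e15).
C = 2.86 fF


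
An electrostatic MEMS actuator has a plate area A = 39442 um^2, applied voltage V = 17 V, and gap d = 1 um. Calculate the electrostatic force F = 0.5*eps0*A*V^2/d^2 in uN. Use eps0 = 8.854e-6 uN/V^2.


Step 1: Identify parameters.
eps0 = 8.854e-6 uN/V^2, A = 39442 um^2, V = 17 V, d = 1 um
Step 2: Compute V^2 = 17^2 = 289
Step 3: Compute d^2 = 1^2 = 1
Step 4: F = 0.5 * 8.854e-6 * 39442 * 289 / 1
F = 50.462 uN


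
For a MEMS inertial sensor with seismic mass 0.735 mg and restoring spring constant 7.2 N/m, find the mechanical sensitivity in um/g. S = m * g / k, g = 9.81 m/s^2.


Step 1: Convert mass: m = 0.735 mg = 7.35e-07 kg
Step 2: S = m * g / k = 7.35e-07 * 9.81 / 7.2
Step 3: S = 1.00e-06 m/g
Step 4: Convert to um/g: S = 1.001 um/g


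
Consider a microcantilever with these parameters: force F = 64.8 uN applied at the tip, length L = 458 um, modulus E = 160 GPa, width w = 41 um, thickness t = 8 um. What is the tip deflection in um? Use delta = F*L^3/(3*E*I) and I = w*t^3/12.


Step 1: Calculate the second moment of area.
I = w * t^3 / 12 = 41 * 8^3 / 12 = 1749.3333 um^4
Step 2: Convert E to consistent units (1 GPa = 1000 uN/um^2).
E = 160 GPa = 160000 uN/um^2
Step 3: Calculate tip deflection.
delta = F * L^3 / (3 * E * I)
delta = 64.8 * 458^3 / (3 * 160000 * 1749.3333)
delta = 7.4141 um


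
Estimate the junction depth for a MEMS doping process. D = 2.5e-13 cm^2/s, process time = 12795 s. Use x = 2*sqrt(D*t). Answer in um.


Step 1: Compute D*t = 2.5e-13 * 12795 = 3.19875e-09 cm^2
Step 2: sqrt(D*t) = 5.65575e-05 cm
Step 3: x = 2 * 5.65575e-05 cm = 1.13115e-04 cm
Step 4: Convert to um (1 cm = 1e4 um): x = 1.131 um


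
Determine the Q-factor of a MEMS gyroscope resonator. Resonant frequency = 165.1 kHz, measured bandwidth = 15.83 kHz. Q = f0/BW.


Step 1: Q = f0 / bandwidth
Step 2: Q = 165.1 / 15.83
Q = 10.4


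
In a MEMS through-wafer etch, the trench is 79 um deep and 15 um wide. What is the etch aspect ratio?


Step 1: AR = depth / width
Step 2: AR = 79 / 15
AR = 5.3


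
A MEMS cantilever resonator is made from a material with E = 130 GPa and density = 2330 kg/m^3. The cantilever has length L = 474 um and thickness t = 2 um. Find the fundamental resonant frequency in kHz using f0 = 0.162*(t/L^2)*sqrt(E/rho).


Step 1: Convert units to SI.
t_SI = 2e-6 m, L_SI = 474e-6 m
Step 2: Calculate sqrt(E/rho).
sqrt(130e9 / 2330) = 7469.54 m/s
Step 3: Compute f0.
f0 = 0.162 * 2e-6 / (474e-6)^2 * 7469.54 = 10771.6 Hz = 10.77 kHz


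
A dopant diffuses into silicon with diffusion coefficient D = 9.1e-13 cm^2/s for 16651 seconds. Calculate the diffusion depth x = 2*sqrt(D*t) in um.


Step 1: Compute D*t = 9.1e-13 * 16651 = 1.515241e-08 cm^2
Step 2: sqrt(D*t) = 1.23095e-04 cm
Step 3: x = 2 * 1.23095e-04 cm = 2.4619e-04 cm
Step 4: Convert to um (1 cm = 1e4 um): x = 2.462 um


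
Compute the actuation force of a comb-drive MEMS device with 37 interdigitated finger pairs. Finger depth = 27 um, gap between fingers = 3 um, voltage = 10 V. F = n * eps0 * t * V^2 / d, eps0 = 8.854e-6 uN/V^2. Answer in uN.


Step 1: Parameters: n=37, eps0=8.854e-6 uN/V^2, t=27 um, V=10 V, d=3 um
Step 2: V^2 = 100
Step 3: F = 37 * 8.854e-6 * 27 * 100 / 3
F = 0.295 uN


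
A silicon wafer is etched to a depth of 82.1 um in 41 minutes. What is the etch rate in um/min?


Step 1: Etch rate = depth / time
Step 2: rate = 82.1 / 41
rate = 2.002 um/min


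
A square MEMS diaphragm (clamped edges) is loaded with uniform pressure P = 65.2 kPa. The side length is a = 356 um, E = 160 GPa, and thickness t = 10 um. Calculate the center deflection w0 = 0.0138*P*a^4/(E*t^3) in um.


Step 1: Convert pressure to compatible units (E is in GPa, so P in GPa).
P = 65.2 kPa = 65.2e-6 GPa
Step 2: Compute numerator: 0.0138 * P * a^4.
a^4 = 356^4 = 16062013696
numerator = 0.0138 * 65.2e-6 * 16062013696 = 1.4452e+04
Step 3: Compute denominator: E * t^3 = 160 * 10^3 = 160000
Step 4: w0 = numerator / denominator = 1.4452e+04 / 160000 = 0.0903 um


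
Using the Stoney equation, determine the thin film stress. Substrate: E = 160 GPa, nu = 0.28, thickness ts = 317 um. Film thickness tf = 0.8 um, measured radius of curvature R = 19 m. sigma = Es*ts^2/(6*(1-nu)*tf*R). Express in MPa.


Step 1: Compute numerator: Es * ts^2 = 160 * 317^2 = 16078240 (GPa*um^2)
Step 2: Compute denominator (R in um): 6*(1-nu)*tf*R = 6*0.72*0.8*19e6 = 65664000.0 (um^2)
Step 3: sigma (GPa) = 16078240 / 65664000.0 = 2.44856e-01 GPa
Step 4: Convert to MPa (x1000): sigma = 244.9 MPa


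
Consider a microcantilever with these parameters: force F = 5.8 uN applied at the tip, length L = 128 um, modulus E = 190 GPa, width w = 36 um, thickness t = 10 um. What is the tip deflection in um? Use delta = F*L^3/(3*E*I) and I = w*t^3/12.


Step 1: Calculate the second moment of area.
I = w * t^3 / 12 = 36 * 10^3 / 12 = 3000.0 um^4
Step 2: Convert E to consistent units (1 GPa = 1000 uN/um^2).
E = 190 GPa = 190000 uN/um^2
Step 3: Calculate tip deflection.
delta = F * L^3 / (3 * E * I)
delta = 5.8 * 128^3 / (3 * 190000 * 3000.0)
delta = 0.0071 um


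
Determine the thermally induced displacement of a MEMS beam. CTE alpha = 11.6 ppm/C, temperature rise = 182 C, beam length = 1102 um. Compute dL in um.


Step 1: Convert CTE: alpha = 11.6 ppm/C = 11.6e-6 /C
Step 2: dL = 11.6e-6 * 182 * 1102
dL = 2.3265 um


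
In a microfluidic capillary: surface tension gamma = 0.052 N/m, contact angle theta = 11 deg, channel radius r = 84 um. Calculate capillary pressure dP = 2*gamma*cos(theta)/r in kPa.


Step 1: cos(11 deg) = 0.9816
Step 2: Convert r to m: r = 84e-6 m
Step 3: dP = 2 * 0.052 * 0.9816 / 84e-6 = 1215.3 Pa
Step 4: Convert Pa to kPa (divide by 1000).
dP = 1.22 kPa


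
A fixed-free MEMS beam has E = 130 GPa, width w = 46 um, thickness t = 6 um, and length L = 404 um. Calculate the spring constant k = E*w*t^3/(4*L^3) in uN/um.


Step 1: Convert E to consistent units (1 GPa = 1000 uN/um^2).
E = 130 GPa = 130000 uN/um^2
Step 2: Compute t^3 = 6^3 = 216
Step 3: Compute L^3 = 404^3 = 65939264
Step 4: k = 130000 * 46 * 216 / (4 * 65939264)
k = 4.8972 uN/um


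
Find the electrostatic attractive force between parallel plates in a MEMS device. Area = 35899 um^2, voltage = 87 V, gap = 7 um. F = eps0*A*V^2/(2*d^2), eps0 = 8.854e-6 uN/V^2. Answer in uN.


Step 1: Identify parameters.
eps0 = 8.854e-6 uN/V^2, A = 35899 um^2, V = 87 V, d = 7 um
Step 2: Compute V^2 = 87^2 = 7569
Step 3: Compute d^2 = 7^2 = 49
Step 4: F = 0.5 * 8.854e-6 * 35899 * 7569 / 49
F = 24.549 uN


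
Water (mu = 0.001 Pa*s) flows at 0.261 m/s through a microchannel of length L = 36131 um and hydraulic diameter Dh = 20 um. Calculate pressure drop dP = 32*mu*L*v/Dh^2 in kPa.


Step 1: Convert to SI: L = 36131e-6 m, Dh = 20e-6 m
Step 2: dP = 32 * 0.001 * 36131e-6 * 0.261 / (20e-6)^2
Step 3: dP = 754415.28 Pa
Step 4: Convert to kPa: dP = 754.42 kPa


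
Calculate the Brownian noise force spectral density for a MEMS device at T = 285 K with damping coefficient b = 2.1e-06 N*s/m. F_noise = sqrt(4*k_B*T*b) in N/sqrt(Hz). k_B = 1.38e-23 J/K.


Step 1: Compute 4 * k_B * T * b
= 4 * 1.38e-23 * 285 * 2.1e-06
= 3.3037e-26 N^2/Hz
Step 2: F_noise = sqrt(3.3037e-26)
F_noise = 1.82e-13 N/sqrt(Hz)


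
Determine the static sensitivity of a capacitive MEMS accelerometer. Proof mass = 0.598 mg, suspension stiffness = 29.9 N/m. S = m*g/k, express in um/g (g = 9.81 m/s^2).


Step 1: Convert mass: m = 0.598 mg = 5.98e-07 kg
Step 2: S = m * g / k = 5.98e-07 * 9.81 / 29.9
Step 3: S = 1.96e-07 m/g
Step 4: Convert to um/g: S = 0.196 um/g


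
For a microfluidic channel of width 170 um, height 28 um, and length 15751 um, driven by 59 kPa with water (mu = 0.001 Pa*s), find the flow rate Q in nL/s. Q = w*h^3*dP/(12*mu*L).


Step 1: Convert all dimensions to SI (meters).
w = 170e-6 m, h = 28e-6 m, L = 15751e-6 m, dP = 59e3 Pa
Step 2: Q = w * h^3 * dP / (12 * mu * L)
Q = 170e-6 * (28e-6)^3 * 59e3 / (12 * 0.001 * 15751e-6) = 1.16489196e-09 m^3/s
Step 3: Convert Q from m^3/s to nL/s (1 m^3 = 1e12 nL, so multiply by 1e12).
Q = 1164.892 nL/s


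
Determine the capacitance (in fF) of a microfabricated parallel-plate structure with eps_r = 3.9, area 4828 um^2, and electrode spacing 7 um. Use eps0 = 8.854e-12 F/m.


Step 1: Convert area to m^2: A = 4828e-12 m^2
Step 2: Convert gap to m: d = 7e-6 m
Step 3: C = eps0 * eps_r * A / d
C = 8.854e-12 * 3.9 * 4828e-12 / 7e-6
Step 4: Convert to fF (multiply by 1e15).
C = 23.82 fF


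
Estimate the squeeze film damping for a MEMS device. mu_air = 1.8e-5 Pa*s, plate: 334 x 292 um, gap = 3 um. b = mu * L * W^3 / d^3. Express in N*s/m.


Step 1: Convert to SI.
L = 334e-6 m, W = 292e-6 m, d = 3e-6 m
Step 2: W^3 = (292e-6)^3 = 2.49e-11 m^3
Step 3: d^3 = (3e-6)^3 = 2.70e-17 m^3
Step 4: b = 1.8e-5 * 334e-6 * 2.49e-11 / 2.70e-17
b = 5.54e-03 N*s/m


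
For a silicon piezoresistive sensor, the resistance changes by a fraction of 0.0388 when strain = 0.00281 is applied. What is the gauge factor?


Step 1: Identify values.
dR/R = 0.0388, strain = 0.00281
Step 2: GF = (dR/R) / strain = 0.0388 / 0.00281
GF = 13.8


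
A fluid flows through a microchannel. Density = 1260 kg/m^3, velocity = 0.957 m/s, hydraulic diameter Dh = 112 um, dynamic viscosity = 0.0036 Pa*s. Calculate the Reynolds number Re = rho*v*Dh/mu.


Step 1: Convert Dh to meters: Dh = 112e-6 m
Step 2: Re = rho * v * Dh / mu
Re = 1260 * 0.957 * 112e-6 / 0.0036
Re = 37.514


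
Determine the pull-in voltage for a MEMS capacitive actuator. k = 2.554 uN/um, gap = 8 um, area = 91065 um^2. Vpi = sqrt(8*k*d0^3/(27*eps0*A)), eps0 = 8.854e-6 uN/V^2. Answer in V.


Step 1: Compute numerator: 8 * k * d0^3 = 8 * 2.554 * 8^3 = 10461.184
Step 2: Compute denominator: 27 * eps0 * A = 27 * 8.854e-6 * 91065 = 21.769817
Step 3: Vpi = sqrt(10461.184 / 21.769817)
Vpi = 21.92 V


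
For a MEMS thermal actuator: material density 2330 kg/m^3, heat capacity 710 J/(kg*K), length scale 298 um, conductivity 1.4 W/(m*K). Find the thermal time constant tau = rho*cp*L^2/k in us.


Step 1: Convert L to m: L = 298e-6 m
Step 2: L^2 = (298e-6)^2 = 8.8804e-08 m^2
Step 3: tau = 2330 * 710 * 8.8804e-08 / 1.4 = 1.0493461229e-01 s
Step 4: Convert to microseconds (multiply by 1e6).
tau = 104934.612 us


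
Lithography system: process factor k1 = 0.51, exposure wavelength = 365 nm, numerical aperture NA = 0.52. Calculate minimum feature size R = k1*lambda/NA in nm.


Step 1: Identify values: k1 = 0.51, lambda = 365 nm, NA = 0.52
Step 2: R = k1 * lambda / NA
R = 0.51 * 365 / 0.52
R = 358.0 nm


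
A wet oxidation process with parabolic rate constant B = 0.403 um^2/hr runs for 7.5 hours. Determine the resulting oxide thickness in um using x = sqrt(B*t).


Step 1: Compute B*t = 0.403 * 7.5 = 3.0225
Step 2: x = sqrt(3.0225)
x = 1.739 um


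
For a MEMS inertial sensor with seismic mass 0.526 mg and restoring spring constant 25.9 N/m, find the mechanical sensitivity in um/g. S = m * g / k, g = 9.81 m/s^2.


Step 1: Convert mass: m = 0.526 mg = 5.26e-07 kg
Step 2: S = m * g / k = 5.26e-07 * 9.81 / 25.9
Step 3: S = 1.99e-07 m/g
Step 4: Convert to um/g: S = 0.199 um/g


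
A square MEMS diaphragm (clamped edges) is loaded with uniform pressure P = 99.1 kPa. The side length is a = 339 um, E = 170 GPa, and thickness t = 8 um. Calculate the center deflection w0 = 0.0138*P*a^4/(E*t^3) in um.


Step 1: Convert pressure to compatible units (E is in GPa, so P in GPa).
P = 99.1 kPa = 99.1e-6 GPa
Step 2: Compute numerator: 0.0138 * P * a^4.
a^4 = 339^4 = 13206836241
numerator = 0.0138 * 99.1e-6 * 13206836241 = 1.80614e+04
Step 3: Compute denominator: E * t^3 = 170 * 8^3 = 87040
Step 4: w0 = numerator / denominator = 1.80614e+04 / 87040 = 0.2075 um


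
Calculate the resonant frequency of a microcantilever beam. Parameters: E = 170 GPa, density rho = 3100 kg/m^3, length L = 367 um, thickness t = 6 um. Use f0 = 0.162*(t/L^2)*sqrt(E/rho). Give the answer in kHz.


Step 1: Convert units to SI.
t_SI = 6e-6 m, L_SI = 367e-6 m
Step 2: Calculate sqrt(E/rho).
sqrt(170e9 / 3100) = 7405.32 m/s
Step 3: Compute f0.
f0 = 0.162 * 6e-6 / (367e-6)^2 * 7405.32 = 53441.4 Hz = 53.44 kHz


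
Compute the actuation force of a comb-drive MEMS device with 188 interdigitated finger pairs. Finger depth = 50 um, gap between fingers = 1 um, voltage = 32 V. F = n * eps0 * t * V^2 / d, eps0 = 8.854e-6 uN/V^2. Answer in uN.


Step 1: Parameters: n=188, eps0=8.854e-6 uN/V^2, t=50 um, V=32 V, d=1 um
Step 2: V^2 = 1024
Step 3: F = 188 * 8.854e-6 * 50 * 1024 / 1
F = 85.225 uN


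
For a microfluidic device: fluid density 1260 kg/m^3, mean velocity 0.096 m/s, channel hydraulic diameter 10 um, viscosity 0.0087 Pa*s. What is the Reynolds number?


Step 1: Convert Dh to meters: Dh = 10e-6 m
Step 2: Re = rho * v * Dh / mu
Re = 1260 * 0.096 * 10e-6 / 0.0087
Re = 0.139


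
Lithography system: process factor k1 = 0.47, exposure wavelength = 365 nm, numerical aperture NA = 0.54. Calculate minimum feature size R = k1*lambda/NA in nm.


Step 1: Identify values: k1 = 0.47, lambda = 365 nm, NA = 0.54
Step 2: R = k1 * lambda / NA
R = 0.47 * 365 / 0.54
R = 317.7 nm


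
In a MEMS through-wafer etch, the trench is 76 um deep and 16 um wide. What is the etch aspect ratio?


Step 1: AR = depth / width
Step 2: AR = 76 / 16
AR = 4.8


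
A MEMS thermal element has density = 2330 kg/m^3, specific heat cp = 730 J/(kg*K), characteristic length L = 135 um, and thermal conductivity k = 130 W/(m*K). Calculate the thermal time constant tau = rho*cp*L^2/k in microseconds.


Step 1: Convert L to m: L = 135e-6 m
Step 2: L^2 = (135e-6)^2 = 1.8225e-08 m^2
Step 3: tau = 2330 * 730 * 1.8225e-08 / 130 = 2.384531e-04 s
Step 4: Convert to microseconds (multiply by 1e6).
tau = 238.453 us


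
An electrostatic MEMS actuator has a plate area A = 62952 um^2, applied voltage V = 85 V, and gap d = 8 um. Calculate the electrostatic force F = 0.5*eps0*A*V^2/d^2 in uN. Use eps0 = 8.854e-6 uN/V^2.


Step 1: Identify parameters.
eps0 = 8.854e-6 uN/V^2, A = 62952 um^2, V = 85 V, d = 8 um
Step 2: Compute V^2 = 85^2 = 7225
Step 3: Compute d^2 = 8^2 = 64
Step 4: F = 0.5 * 8.854e-6 * 62952 * 7225 / 64
F = 31.461 uN


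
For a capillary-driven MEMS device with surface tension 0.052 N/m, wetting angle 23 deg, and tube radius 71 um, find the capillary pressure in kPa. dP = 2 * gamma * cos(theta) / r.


Step 1: cos(23 deg) = 0.9205
Step 2: Convert r to m: r = 71e-6 m
Step 3: dP = 2 * 0.052 * 0.9205 / 71e-6 = 1348.3 Pa
Step 4: Convert Pa to kPa (divide by 1000).
dP = 1.35 kPa


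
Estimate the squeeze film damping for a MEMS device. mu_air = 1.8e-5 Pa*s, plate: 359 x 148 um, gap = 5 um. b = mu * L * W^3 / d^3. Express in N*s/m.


Step 1: Convert to SI.
L = 359e-6 m, W = 148e-6 m, d = 5e-6 m
Step 2: W^3 = (148e-6)^3 = 3.24e-12 m^3
Step 3: d^3 = (5e-6)^3 = 1.25e-16 m^3
Step 4: b = 1.8e-5 * 359e-6 * 3.24e-12 / 1.25e-16
b = 1.68e-04 N*s/m


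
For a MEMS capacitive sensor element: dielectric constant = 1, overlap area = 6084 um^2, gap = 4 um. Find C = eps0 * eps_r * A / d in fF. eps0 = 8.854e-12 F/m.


Step 1: Convert area to m^2: A = 6084e-12 m^2
Step 2: Convert gap to m: d = 4e-6 m
Step 3: C = eps0 * eps_r * A / d
C = 8.854e-12 * 1 * 6084e-12 / 4e-6
Step 4: Convert to fF (multiply by 1e15).
C = 13.47 fF


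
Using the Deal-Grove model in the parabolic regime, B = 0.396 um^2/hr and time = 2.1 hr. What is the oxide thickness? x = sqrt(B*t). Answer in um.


Step 1: Compute B*t = 0.396 * 2.1 = 0.8316
Step 2: x = sqrt(0.8316)
x = 0.912 um


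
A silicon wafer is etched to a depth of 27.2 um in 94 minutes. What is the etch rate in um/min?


Step 1: Etch rate = depth / time
Step 2: rate = 27.2 / 94
rate = 0.289 um/min


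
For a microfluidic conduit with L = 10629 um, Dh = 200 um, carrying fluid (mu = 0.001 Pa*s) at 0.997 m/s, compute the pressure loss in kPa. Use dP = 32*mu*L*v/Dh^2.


Step 1: Convert to SI: L = 10629e-6 m, Dh = 200e-6 m
Step 2: dP = 32 * 0.001 * 10629e-6 * 0.997 / (200e-6)^2
Step 3: dP = 8477.69 Pa
Step 4: Convert to kPa: dP = 8.48 kPa


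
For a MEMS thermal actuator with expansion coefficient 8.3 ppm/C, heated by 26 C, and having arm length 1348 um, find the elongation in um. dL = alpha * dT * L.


Step 1: Convert CTE: alpha = 8.3 ppm/C = 8.3e-6 /C
Step 2: dL = 8.3e-6 * 26 * 1348
dL = 0.2909 um


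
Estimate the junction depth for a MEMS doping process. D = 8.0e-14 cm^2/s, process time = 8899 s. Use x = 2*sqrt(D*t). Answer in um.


Step 1: Compute D*t = 8.0e-14 * 8899 = 7.1192e-10 cm^2
Step 2: sqrt(D*t) = 2.6682e-05 cm
Step 3: x = 2 * 2.6682e-05 cm = 5.3364e-05 cm
Step 4: Convert to um (1 cm = 1e4 um): x = 0.534 um


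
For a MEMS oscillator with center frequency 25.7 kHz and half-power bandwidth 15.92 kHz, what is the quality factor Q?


Step 1: Q = f0 / bandwidth
Step 2: Q = 25.7 / 15.92
Q = 1.6


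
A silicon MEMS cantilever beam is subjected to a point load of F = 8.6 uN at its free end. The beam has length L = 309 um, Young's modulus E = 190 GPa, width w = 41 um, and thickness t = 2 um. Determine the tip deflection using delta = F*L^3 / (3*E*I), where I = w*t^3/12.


Step 1: Calculate the second moment of area.
I = w * t^3 / 12 = 41 * 2^3 / 12 = 27.3333 um^4
Step 2: Convert E to consistent units (1 GPa = 1000 uN/um^2).
E = 190 GPa = 190000 uN/um^2
Step 3: Calculate tip deflection.
delta = F * L^3 / (3 * E * I)
delta = 8.6 * 309^3 / (3 * 190000 * 27.3333)
delta = 16.2857 um


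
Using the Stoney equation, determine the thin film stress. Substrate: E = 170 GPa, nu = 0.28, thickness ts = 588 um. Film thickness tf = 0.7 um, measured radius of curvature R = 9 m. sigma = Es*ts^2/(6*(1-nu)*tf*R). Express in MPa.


Step 1: Compute numerator: Es * ts^2 = 170 * 588^2 = 58776480 (GPa*um^2)
Step 2: Compute denominator (R in um): 6*(1-nu)*tf*R = 6*0.72*0.7*9e6 = 27216000.0 (um^2)
Step 3: sigma (GPa) = 58776480 / 27216000.0 = 2.15963e+00 GPa
Step 4: Convert to MPa (x1000): sigma = 2159.6 MPa


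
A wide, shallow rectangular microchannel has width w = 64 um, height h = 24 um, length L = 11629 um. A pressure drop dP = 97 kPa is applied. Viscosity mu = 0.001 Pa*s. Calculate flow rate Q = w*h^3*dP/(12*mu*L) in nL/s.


Step 1: Convert all dimensions to SI (meters).
w = 64e-6 m, h = 24e-6 m, L = 11629e-6 m, dP = 97e3 Pa
Step 2: Q = w * h^3 * dP / (12 * mu * L)
Q = 64e-6 * (24e-6)^3 * 97e3 / (12 * 0.001 * 11629e-6) = 6.1498117e-10 m^3/s
Step 3: Convert Q from m^3/s to nL/s (1 m^3 = 1e12 nL, so multiply by 1e12).
Q = 614.981 nL/s


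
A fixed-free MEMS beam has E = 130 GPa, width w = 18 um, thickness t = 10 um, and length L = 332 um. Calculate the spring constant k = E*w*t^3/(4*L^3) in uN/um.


Step 1: Convert E to consistent units (1 GPa = 1000 uN/um^2).
E = 130 GPa = 130000 uN/um^2
Step 2: Compute t^3 = 10^3 = 1000
Step 3: Compute L^3 = 332^3 = 36594368
Step 4: k = 130000 * 18 * 1000 / (4 * 36594368)
k = 15.9861 uN/um


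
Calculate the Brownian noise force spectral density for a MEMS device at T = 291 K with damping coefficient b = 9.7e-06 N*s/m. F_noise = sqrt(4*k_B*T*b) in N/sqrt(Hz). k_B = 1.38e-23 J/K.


Step 1: Compute 4 * k_B * T * b
= 4 * 1.38e-23 * 291 * 9.7e-06
= 1.5581e-25 N^2/Hz
Step 2: F_noise = sqrt(1.5581e-25)
F_noise = 3.95e-13 N/sqrt(Hz)


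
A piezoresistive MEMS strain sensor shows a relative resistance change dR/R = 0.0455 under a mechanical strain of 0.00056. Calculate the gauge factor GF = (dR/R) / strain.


Step 1: Identify values.
dR/R = 0.0455, strain = 0.00056
Step 2: GF = (dR/R) / strain = 0.0455 / 0.00056
GF = 81.3


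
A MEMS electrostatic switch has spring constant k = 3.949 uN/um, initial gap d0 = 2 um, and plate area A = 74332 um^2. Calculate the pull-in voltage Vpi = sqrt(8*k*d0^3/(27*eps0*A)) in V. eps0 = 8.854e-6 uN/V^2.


Step 1: Compute numerator: 8 * k * d0^3 = 8 * 3.949 * 2^3 = 252.736
Step 2: Compute denominator: 27 * eps0 * A = 27 * 8.854e-6 * 74332 = 17.769659
Step 3: Vpi = sqrt(252.736 / 17.769659)
Vpi = 3.77 V


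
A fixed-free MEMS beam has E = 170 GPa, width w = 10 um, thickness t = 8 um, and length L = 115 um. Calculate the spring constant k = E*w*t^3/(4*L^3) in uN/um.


Step 1: Convert E to consistent units (1 GPa = 1000 uN/um^2).
E = 170 GPa = 170000 uN/um^2
Step 2: Compute t^3 = 8^3 = 512
Step 3: Compute L^3 = 115^3 = 1520875
Step 4: k = 170000 * 10 * 512 / (4 * 1520875)
k = 143.0755 uN/um


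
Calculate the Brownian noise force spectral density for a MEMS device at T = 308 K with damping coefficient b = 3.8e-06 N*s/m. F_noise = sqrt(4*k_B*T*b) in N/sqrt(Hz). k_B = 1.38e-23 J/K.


Step 1: Compute 4 * k_B * T * b
= 4 * 1.38e-23 * 308 * 3.8e-06
= 6.4606e-26 N^2/Hz
Step 2: F_noise = sqrt(6.4606e-26)
F_noise = 2.54e-13 N/sqrt(Hz)


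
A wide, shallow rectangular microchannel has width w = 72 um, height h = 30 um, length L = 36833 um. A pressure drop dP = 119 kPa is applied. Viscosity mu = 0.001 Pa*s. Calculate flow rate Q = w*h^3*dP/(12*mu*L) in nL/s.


Step 1: Convert all dimensions to SI (meters).
w = 72e-6 m, h = 30e-6 m, L = 36833e-6 m, dP = 119e3 Pa
Step 2: Q = w * h^3 * dP / (12 * mu * L)
Q = 72e-6 * (30e-6)^3 * 119e3 / (12 * 0.001 * 36833e-6) = 5.2338935e-10 m^3/s
Step 3: Convert Q from m^3/s to nL/s (1 m^3 = 1e12 nL, so multiply by 1e12).
Q = 523.389 nL/s


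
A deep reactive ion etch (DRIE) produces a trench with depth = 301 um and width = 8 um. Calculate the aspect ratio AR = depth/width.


Step 1: AR = depth / width
Step 2: AR = 301 / 8
AR = 37.6


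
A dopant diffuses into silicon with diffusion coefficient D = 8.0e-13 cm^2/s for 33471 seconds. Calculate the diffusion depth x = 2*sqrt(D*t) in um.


Step 1: Compute D*t = 8.0e-13 * 33471 = 2.67768e-08 cm^2
Step 2: sqrt(D*t) = 1.63636e-04 cm
Step 3: x = 2 * 1.63636e-04 cm = 3.27272e-04 cm
Step 4: Convert to um (1 cm = 1e4 um): x = 3.273 um


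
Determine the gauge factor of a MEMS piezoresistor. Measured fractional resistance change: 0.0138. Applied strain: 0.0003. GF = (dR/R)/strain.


Step 1: Identify values.
dR/R = 0.0138, strain = 0.0003
Step 2: GF = (dR/R) / strain = 0.0138 / 0.0003
GF = 46.0


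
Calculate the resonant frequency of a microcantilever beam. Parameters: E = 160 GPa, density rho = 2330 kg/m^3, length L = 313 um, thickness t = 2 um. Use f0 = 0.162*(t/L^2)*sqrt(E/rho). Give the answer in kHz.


Step 1: Convert units to SI.
t_SI = 2e-6 m, L_SI = 313e-6 m
Step 2: Calculate sqrt(E/rho).
sqrt(160e9 / 2330) = 8286.71 m/s
Step 3: Compute f0.
f0 = 0.162 * 2e-6 / (313e-6)^2 * 8286.71 = 27405.5 Hz = 27.41 kHz


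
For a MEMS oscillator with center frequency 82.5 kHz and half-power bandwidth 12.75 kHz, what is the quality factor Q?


Step 1: Q = f0 / bandwidth
Step 2: Q = 82.5 / 12.75
Q = 6.5


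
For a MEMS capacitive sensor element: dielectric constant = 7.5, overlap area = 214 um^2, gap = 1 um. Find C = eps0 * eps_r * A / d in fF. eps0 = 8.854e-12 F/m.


Step 1: Convert area to m^2: A = 214e-12 m^2
Step 2: Convert gap to m: d = 1e-6 m
Step 3: C = eps0 * eps_r * A / d
C = 8.854e-12 * 7.5 * 214e-12 / 1e-6
Step 4: Convert to fF (multiply by 1e15).
C = 14.21 fF


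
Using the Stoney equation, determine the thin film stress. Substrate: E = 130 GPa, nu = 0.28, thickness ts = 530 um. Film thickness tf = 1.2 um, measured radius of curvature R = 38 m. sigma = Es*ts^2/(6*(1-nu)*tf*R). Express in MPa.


Step 1: Compute numerator: Es * ts^2 = 130 * 530^2 = 36517000 (GPa*um^2)
Step 2: Compute denominator (R in um): 6*(1-nu)*tf*R = 6*0.72*1.2*38e6 = 196992000.0 (um^2)
Step 3: sigma (GPa) = 36517000 / 196992000.0 = 1.85373e-01 GPa
Step 4: Convert to MPa (x1000): sigma = 185.4 MPa


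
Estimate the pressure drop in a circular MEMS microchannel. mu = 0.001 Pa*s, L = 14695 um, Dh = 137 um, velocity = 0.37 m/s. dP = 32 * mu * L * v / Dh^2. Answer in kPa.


Step 1: Convert to SI: L = 14695e-6 m, Dh = 137e-6 m
Step 2: dP = 32 * 0.001 * 14695e-6 * 0.37 / (137e-6)^2
Step 3: dP = 9270.01 Pa
Step 4: Convert to kPa: dP = 9.27 kPa


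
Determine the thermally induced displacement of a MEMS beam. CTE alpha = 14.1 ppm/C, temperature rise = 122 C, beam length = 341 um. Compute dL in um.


Step 1: Convert CTE: alpha = 14.1 ppm/C = 14.1e-6 /C
Step 2: dL = 14.1e-6 * 122 * 341
dL = 0.5866 um


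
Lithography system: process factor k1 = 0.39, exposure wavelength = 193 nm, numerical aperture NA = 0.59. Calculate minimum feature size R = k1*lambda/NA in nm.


Step 1: Identify values: k1 = 0.39, lambda = 193 nm, NA = 0.59
Step 2: R = k1 * lambda / NA
R = 0.39 * 193 / 0.59
R = 127.6 nm


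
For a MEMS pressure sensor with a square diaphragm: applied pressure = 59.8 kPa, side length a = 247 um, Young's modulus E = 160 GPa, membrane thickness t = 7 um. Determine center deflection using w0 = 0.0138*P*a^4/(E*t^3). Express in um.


Step 1: Convert pressure to compatible units (E is in GPa, so P in GPa).
P = 59.8 kPa = 59.8e-6 GPa
Step 2: Compute numerator: 0.0138 * P * a^4.
a^4 = 247^4 = 3722098081
numerator = 0.0138 * 59.8e-6 * 3722098081 = 3.072e+03
Step 3: Compute denominator: E * t^3 = 160 * 7^3 = 54880
Step 4: w0 = numerator / denominator = 3.072e+03 / 54880 = 0.056 um


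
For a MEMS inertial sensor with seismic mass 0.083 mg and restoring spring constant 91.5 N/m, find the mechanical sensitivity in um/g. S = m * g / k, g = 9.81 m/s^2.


Step 1: Convert mass: m = 0.083 mg = 8.30e-08 kg
Step 2: S = m * g / k = 8.30e-08 * 9.81 / 91.5
Step 3: S = 8.90e-09 m/g
Step 4: Convert to um/g: S = 0.009 um/g


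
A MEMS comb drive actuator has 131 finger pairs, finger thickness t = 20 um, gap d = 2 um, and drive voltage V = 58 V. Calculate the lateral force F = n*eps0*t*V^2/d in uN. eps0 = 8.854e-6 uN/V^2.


Step 1: Parameters: n=131, eps0=8.854e-6 uN/V^2, t=20 um, V=58 V, d=2 um
Step 2: V^2 = 3364
Step 3: F = 131 * 8.854e-6 * 20 * 3364 / 2
F = 39.018 uN


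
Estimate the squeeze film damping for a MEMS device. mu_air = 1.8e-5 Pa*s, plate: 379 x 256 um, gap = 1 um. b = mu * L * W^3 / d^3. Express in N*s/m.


Step 1: Convert to SI.
L = 379e-6 m, W = 256e-6 m, d = 1e-6 m
Step 2: W^3 = (256e-6)^3 = 1.68e-11 m^3
Step 3: d^3 = (1e-6)^3 = 1.00e-18 m^3
Step 4: b = 1.8e-5 * 379e-6 * 1.68e-11 / 1.00e-18
b = 1.14e-01 N*s/m


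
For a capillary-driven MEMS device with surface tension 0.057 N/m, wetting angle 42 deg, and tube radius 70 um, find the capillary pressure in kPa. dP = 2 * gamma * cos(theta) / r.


Step 1: cos(42 deg) = 0.7431
Step 2: Convert r to m: r = 70e-6 m
Step 3: dP = 2 * 0.057 * 0.7431 / 70e-6 = 1210.2 Pa
Step 4: Convert Pa to kPa (divide by 1000).
dP = 1.21 kPa


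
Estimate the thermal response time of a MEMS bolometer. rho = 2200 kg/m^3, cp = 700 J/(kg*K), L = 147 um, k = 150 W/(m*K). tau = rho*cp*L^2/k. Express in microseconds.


Step 1: Convert L to m: L = 147e-6 m
Step 2: L^2 = (147e-6)^2 = 2.1609e-08 m^2
Step 3: tau = 2200 * 700 * 2.1609e-08 / 150 = 2.218524e-04 s
Step 4: Convert to microseconds (multiply by 1e6).
tau = 221.852 us


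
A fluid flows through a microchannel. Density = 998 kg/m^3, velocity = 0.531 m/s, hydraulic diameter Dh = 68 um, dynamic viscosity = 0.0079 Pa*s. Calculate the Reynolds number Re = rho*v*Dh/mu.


Step 1: Convert Dh to meters: Dh = 68e-6 m
Step 2: Re = rho * v * Dh / mu
Re = 998 * 0.531 * 68e-6 / 0.0079
Re = 4.561


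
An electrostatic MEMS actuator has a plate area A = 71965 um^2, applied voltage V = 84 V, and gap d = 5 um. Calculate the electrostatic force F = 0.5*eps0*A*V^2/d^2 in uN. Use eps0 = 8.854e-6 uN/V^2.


Step 1: Identify parameters.
eps0 = 8.854e-6 uN/V^2, A = 71965 um^2, V = 84 V, d = 5 um
Step 2: Compute V^2 = 84^2 = 7056
Step 3: Compute d^2 = 5^2 = 25
Step 4: F = 0.5 * 8.854e-6 * 71965 * 7056 / 25
F = 89.919 uN


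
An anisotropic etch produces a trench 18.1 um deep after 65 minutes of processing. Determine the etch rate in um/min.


Step 1: Etch rate = depth / time
Step 2: rate = 18.1 / 65
rate = 0.278 um/min


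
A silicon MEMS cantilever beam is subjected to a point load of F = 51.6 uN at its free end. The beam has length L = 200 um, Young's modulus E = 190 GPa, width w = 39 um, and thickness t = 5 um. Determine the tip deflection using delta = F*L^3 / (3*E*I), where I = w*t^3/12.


Step 1: Calculate the second moment of area.
I = w * t^3 / 12 = 39 * 5^3 / 12 = 406.25 um^4
Step 2: Convert E to consistent units (1 GPa = 1000 uN/um^2).
E = 190 GPa = 190000 uN/um^2
Step 3: Calculate tip deflection.
delta = F * L^3 / (3 * E * I)
delta = 51.6 * 200^3 / (3 * 190000 * 406.25)
delta = 1.7827 um


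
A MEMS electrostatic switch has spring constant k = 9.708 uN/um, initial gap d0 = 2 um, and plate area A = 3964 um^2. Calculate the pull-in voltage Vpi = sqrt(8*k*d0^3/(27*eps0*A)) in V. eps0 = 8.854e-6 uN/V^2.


Step 1: Compute numerator: 8 * k * d0^3 = 8 * 9.708 * 2^3 = 621.312
Step 2: Compute denominator: 27 * eps0 * A = 27 * 8.854e-6 * 3964 = 0.947626
Step 3: Vpi = sqrt(621.312 / 0.947626)
Vpi = 25.61 V


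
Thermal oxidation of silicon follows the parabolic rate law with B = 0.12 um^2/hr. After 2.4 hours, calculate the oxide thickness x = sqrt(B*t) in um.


Step 1: Compute B*t = 0.12 * 2.4 = 0.288
Step 2: x = sqrt(0.288)
x = 0.537 um


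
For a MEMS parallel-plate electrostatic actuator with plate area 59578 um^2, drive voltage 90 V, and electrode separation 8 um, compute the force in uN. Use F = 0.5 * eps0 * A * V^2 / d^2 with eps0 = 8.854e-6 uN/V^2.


Step 1: Identify parameters.
eps0 = 8.854e-6 uN/V^2, A = 59578 um^2, V = 90 V, d = 8 um
Step 2: Compute V^2 = 90^2 = 8100
Step 3: Compute d^2 = 8^2 = 64
Step 4: F = 0.5 * 8.854e-6 * 59578 * 8100 / 64
F = 33.381 uN


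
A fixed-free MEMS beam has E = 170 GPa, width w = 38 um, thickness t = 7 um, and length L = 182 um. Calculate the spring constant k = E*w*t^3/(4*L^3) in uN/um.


Step 1: Convert E to consistent units (1 GPa = 1000 uN/um^2).
E = 170 GPa = 170000 uN/um^2
Step 2: Compute t^3 = 7^3 = 343
Step 3: Compute L^3 = 182^3 = 6028568
Step 4: k = 170000 * 38 * 343 / (4 * 6028568)
k = 91.8867 uN/um


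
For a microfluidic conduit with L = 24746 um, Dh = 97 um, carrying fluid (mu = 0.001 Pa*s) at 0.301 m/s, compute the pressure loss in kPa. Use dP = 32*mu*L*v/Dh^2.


Step 1: Convert to SI: L = 24746e-6 m, Dh = 97e-6 m
Step 2: dP = 32 * 0.001 * 24746e-6 * 0.301 / (97e-6)^2
Step 3: dP = 25332.50 Pa
Step 4: Convert to kPa: dP = 25.33 kPa


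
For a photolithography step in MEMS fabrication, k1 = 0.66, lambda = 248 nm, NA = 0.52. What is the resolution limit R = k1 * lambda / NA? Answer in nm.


Step 1: Identify values: k1 = 0.66, lambda = 248 nm, NA = 0.52
Step 2: R = k1 * lambda / NA
R = 0.66 * 248 / 0.52
R = 314.8 nm


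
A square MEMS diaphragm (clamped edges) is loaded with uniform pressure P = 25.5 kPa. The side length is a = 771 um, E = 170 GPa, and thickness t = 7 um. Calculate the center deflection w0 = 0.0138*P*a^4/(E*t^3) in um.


Step 1: Convert pressure to compatible units (E is in GPa, so P in GPa).
P = 25.5 kPa = 25.5e-6 GPa
Step 2: Compute numerator: 0.0138 * P * a^4.
a^4 = 771^4 = 353360102481
numerator = 0.0138 * 25.5e-6 * 353360102481 = 1.243474e+05
Step 3: Compute denominator: E * t^3 = 170 * 7^3 = 58310
Step 4: w0 = numerator / denominator = 1.243474e+05 / 58310 = 2.1325 um


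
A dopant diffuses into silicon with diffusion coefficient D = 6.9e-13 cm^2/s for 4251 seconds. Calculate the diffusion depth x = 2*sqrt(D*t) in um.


Step 1: Compute D*t = 6.9e-13 * 4251 = 2.93319e-09 cm^2
Step 2: sqrt(D*t) = 5.41589e-05 cm
Step 3: x = 2 * 5.41589e-05 cm = 1.083178e-04 cm
Step 4: Convert to um (1 cm = 1e4 um): x = 1.083 um


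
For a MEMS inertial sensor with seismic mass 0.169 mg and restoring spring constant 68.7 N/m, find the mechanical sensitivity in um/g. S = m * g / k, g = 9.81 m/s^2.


Step 1: Convert mass: m = 0.169 mg = 1.69e-07 kg
Step 2: S = m * g / k = 1.69e-07 * 9.81 / 68.7
Step 3: S = 2.41e-08 m/g
Step 4: Convert to um/g: S = 0.024 um/g


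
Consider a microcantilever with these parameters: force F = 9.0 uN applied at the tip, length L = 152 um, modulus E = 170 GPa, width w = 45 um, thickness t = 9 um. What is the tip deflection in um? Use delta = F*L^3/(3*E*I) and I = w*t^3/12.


Step 1: Calculate the second moment of area.
I = w * t^3 / 12 = 45 * 9^3 / 12 = 2733.75 um^4
Step 2: Convert E to consistent units (1 GPa = 1000 uN/um^2).
E = 170 GPa = 170000 uN/um^2
Step 3: Calculate tip deflection.
delta = F * L^3 / (3 * E * I)
delta = 9.0 * 152^3 / (3 * 170000 * 2733.75)
delta = 0.0227 um


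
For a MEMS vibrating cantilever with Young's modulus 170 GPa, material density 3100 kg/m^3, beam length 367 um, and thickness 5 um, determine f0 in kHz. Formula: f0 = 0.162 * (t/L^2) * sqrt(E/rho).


Step 1: Convert units to SI.
t_SI = 5e-6 m, L_SI = 367e-6 m
Step 2: Calculate sqrt(E/rho).
sqrt(170e9 / 3100) = 7405.32 m/s
Step 3: Compute f0.
f0 = 0.162 * 5e-6 / (367e-6)^2 * 7405.32 = 44534.5 Hz = 44.53 kHz


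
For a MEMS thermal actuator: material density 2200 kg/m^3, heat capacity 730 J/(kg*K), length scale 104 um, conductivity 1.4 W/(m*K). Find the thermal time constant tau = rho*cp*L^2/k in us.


Step 1: Convert L to m: L = 104e-6 m
Step 2: L^2 = (104e-6)^2 = 1.0816e-08 m^2
Step 3: tau = 2200 * 730 * 1.0816e-08 / 1.4 = 1.240749714e-02 s
Step 4: Convert to microseconds (multiply by 1e6).
tau = 12407.497 us


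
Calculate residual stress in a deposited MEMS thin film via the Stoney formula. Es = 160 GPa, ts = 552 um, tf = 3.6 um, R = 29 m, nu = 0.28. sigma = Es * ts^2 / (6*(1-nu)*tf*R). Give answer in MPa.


Step 1: Compute numerator: Es * ts^2 = 160 * 552^2 = 48752640 (GPa*um^2)
Step 2: Compute denominator (R in um): 6*(1-nu)*tf*R = 6*0.72*3.6*29e6 = 451008000.0 (um^2)
Step 3: sigma (GPa) = 48752640 / 451008000.0 = 1.08097e-01 GPa
Step 4: Convert to MPa (x1000): sigma = 108.1 MPa


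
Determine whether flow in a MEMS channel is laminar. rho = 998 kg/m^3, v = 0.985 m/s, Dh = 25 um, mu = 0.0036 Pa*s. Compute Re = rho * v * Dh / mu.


Step 1: Convert Dh to meters: Dh = 25e-6 m
Step 2: Re = rho * v * Dh / mu
Re = 998 * 0.985 * 25e-6 / 0.0036
Re = 6.827
Since Re = 6.827 is below ~2300, the flow is laminar.


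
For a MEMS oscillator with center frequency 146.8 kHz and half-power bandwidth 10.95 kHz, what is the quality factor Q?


Step 1: Q = f0 / bandwidth
Step 2: Q = 146.8 / 10.95
Q = 13.4


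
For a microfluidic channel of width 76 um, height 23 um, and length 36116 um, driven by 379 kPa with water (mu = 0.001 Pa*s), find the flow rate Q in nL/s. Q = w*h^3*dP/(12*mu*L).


Step 1: Convert all dimensions to SI (meters).
w = 76e-6 m, h = 23e-6 m, L = 36116e-6 m, dP = 379e3 Pa
Step 2: Q = w * h^3 * dP / (12 * mu * L)
Q = 76e-6 * (23e-6)^3 * 379e3 / (12 * 0.001 * 36116e-6) = 8.086404e-10 m^3/s
Step 3: Convert Q from m^3/s to nL/s (1 m^3 = 1e12 nL, so multiply by 1e12).
Q = 808.64 nL/s


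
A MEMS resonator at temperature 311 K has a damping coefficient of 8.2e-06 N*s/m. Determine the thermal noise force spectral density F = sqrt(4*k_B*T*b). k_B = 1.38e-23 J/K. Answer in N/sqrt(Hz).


Step 1: Compute 4 * k_B * T * b
= 4 * 1.38e-23 * 311 * 8.2e-06
= 1.4077e-25 N^2/Hz
Step 2: F_noise = sqrt(1.4077e-25)
F_noise = 3.75e-13 N/sqrt(Hz)


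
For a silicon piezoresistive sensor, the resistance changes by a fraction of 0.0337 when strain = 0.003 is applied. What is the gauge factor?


Step 1: Identify values.
dR/R = 0.0337, strain = 0.003
Step 2: GF = (dR/R) / strain = 0.0337 / 0.003
GF = 11.2


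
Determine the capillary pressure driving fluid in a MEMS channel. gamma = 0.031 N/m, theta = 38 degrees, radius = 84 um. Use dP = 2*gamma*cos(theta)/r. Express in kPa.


Step 1: cos(38 deg) = 0.788
Step 2: Convert r to m: r = 84e-6 m
Step 3: dP = 2 * 0.031 * 0.788 / 84e-6 = 581.6 Pa
Step 4: Convert Pa to kPa (divide by 1000).
dP = 0.58 kPa


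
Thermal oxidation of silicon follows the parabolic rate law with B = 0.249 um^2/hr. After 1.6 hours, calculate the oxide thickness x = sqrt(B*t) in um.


Step 1: Compute B*t = 0.249 * 1.6 = 0.3984
Step 2: x = sqrt(0.3984)
x = 0.631 um


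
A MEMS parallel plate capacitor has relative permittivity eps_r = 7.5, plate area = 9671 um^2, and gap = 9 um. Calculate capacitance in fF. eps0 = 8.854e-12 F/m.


Step 1: Convert area to m^2: A = 9671e-12 m^2
Step 2: Convert gap to m: d = 9e-6 m
Step 3: C = eps0 * eps_r * A / d
C = 8.854e-12 * 7.5 * 9671e-12 / 9e-6
Step 4: Convert to fF (multiply by 1e15).
C = 71.36 fF
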